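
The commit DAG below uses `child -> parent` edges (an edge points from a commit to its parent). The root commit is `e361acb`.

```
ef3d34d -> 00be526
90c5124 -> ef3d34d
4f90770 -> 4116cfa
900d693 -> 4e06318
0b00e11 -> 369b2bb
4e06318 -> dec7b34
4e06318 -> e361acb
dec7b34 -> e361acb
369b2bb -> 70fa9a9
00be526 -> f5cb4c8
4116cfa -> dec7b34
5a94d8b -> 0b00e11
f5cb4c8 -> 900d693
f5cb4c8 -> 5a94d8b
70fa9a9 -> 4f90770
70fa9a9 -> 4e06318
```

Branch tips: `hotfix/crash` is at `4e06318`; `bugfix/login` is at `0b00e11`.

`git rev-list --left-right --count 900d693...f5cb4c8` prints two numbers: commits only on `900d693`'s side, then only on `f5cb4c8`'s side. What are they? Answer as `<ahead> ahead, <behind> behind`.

Reachable from 900d693: {4e06318, 900d693, dec7b34, e361acb}.
Reachable from f5cb4c8: {0b00e11, 369b2bb, 4116cfa, 4e06318, 4f90770, 5a94d8b, 70fa9a9, 900d693, dec7b34, e361acb, f5cb4c8}.
Only in 900d693's history (ahead): {} — 0.
Only in f5cb4c8's history (behind): {0b00e11, 369b2bb, 4116cfa, 4f90770, 5a94d8b, 70fa9a9, f5cb4c8} — 7.

0 ahead, 7 behind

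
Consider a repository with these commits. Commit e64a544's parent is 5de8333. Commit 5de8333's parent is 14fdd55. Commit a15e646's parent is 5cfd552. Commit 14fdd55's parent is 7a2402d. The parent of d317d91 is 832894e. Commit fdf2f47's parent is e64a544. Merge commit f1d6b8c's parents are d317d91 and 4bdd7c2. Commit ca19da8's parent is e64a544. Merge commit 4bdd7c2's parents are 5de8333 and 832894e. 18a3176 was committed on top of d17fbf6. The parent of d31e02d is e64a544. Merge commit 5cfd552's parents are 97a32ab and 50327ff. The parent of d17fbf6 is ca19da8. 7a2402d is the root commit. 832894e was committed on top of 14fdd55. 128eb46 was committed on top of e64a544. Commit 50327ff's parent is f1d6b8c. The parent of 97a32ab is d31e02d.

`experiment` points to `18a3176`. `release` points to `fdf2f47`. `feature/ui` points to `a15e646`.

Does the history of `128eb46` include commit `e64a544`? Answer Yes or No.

Yes

Ancestors of 128eb46 (commits reachable by following parents): {128eb46, 14fdd55, 5de8333, 7a2402d, e64a544}.
e64a544 is in that set, so it is an ancestor of 128eb46.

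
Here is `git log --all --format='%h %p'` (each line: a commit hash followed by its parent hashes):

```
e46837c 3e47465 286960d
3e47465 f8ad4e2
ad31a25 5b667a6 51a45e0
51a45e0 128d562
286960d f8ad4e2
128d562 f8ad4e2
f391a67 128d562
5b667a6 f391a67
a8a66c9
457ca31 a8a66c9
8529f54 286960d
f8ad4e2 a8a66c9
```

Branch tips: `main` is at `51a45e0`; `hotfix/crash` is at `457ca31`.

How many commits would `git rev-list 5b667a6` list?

Walking parent pointers from 5b667a6: reachable set = {128d562, 5b667a6, a8a66c9, f391a67, f8ad4e2}.
That is 5 commits.

5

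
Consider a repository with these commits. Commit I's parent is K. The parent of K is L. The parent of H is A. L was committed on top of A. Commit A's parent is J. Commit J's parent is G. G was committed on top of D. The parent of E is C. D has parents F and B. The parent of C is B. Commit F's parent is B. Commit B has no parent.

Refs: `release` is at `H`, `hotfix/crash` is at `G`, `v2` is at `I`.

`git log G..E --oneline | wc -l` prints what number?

Reachable from E: {B, C, E}.
Reachable from G: {B, D, F, G}.
In E's history but not G's: {C, E} — 2 commits.

2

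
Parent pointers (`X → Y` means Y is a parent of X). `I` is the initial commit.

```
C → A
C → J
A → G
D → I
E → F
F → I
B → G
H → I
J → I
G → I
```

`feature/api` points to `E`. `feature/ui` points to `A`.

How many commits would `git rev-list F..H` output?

Reachable from H: {H, I}.
Reachable from F: {F, I}.
In H's history but not F's: {H} — 1 commit.

1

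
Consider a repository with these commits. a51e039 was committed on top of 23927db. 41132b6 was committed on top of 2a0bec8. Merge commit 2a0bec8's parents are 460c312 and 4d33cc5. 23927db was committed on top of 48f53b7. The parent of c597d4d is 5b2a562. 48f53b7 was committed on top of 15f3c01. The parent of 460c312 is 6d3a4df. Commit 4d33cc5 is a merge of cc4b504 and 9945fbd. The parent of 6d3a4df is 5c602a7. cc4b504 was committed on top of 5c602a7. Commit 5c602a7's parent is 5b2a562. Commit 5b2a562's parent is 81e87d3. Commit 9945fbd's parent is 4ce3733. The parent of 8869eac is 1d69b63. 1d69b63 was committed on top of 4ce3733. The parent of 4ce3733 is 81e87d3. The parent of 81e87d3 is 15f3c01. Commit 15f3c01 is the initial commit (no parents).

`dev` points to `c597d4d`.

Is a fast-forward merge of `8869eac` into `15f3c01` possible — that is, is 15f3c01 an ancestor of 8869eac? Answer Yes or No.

Yes

A fast-forward from 15f3c01 to 8869eac is possible iff 15f3c01 is an ancestor of 8869eac.
Ancestors of 8869eac: {15f3c01, 1d69b63, 4ce3733, 81e87d3, 8869eac}.
15f3c01 is among them, so fast-forward is possible.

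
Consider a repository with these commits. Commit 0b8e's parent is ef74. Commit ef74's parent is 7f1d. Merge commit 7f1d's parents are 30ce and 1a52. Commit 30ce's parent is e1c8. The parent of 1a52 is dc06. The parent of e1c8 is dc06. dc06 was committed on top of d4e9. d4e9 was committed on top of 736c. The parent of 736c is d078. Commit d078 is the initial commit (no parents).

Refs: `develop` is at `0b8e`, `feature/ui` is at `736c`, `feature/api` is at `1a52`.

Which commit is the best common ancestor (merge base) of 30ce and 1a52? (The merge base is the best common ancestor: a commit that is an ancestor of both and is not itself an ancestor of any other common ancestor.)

Ancestors of 30ce: {30ce, 736c, d078, d4e9, dc06, e1c8}.
Ancestors of 1a52: {1a52, 736c, d078, d4e9, dc06}.
Common ancestors: {736c, d078, d4e9, dc06}.
Among these, dc06 is not an ancestor of any other common ancestor — it is the merge base.

dc06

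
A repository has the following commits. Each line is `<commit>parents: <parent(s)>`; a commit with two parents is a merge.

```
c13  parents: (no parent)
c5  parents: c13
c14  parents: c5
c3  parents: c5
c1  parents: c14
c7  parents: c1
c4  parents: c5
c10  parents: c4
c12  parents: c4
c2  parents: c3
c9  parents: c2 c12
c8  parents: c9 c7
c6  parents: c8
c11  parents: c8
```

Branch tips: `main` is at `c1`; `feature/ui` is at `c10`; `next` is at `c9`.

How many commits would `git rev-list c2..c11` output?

Reachable from c11: {c1, c11, c12, c13, c14, c2, c3, c4, c5, c7, c8, c9}.
Reachable from c2: {c13, c2, c3, c5}.
In c11's history but not c2's: {c1, c11, c12, c14, c4, c7, c8, c9} — 8 commits.

8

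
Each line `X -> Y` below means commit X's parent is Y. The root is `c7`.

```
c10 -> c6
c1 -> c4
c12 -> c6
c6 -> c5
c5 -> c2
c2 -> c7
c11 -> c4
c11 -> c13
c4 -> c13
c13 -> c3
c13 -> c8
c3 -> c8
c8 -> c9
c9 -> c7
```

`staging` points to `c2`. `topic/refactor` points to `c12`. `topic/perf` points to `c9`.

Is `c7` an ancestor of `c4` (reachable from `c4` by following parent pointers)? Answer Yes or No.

Ancestors of c4 (commits reachable by following parents): {c13, c3, c4, c7, c8, c9}.
c7 is in that set, so it is an ancestor of c4.

Yes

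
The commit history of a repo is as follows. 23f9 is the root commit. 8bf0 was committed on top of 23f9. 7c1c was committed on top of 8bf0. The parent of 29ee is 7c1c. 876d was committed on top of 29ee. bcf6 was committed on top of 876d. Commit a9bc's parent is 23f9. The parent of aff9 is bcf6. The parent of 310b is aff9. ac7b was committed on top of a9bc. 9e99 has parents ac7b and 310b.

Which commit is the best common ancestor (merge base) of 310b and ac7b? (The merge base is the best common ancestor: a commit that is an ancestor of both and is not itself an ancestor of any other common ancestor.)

23f9

Ancestors of 310b: {23f9, 29ee, 310b, 7c1c, 876d, 8bf0, aff9, bcf6}.
Ancestors of ac7b: {23f9, a9bc, ac7b}.
Common ancestors: {23f9}.
The only common ancestor is 23f9, so it is the merge base.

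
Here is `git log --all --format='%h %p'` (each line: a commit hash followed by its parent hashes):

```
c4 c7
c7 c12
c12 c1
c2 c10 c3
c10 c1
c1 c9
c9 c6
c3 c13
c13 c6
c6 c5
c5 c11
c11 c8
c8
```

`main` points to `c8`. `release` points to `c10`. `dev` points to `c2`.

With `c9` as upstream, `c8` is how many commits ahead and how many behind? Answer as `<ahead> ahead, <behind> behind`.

Reachable from c8: {c8}.
Reachable from c9: {c11, c5, c6, c8, c9}.
Only in c8's history (ahead): {} — 0.
Only in c9's history (behind): {c11, c5, c6, c9} — 4.

0 ahead, 4 behind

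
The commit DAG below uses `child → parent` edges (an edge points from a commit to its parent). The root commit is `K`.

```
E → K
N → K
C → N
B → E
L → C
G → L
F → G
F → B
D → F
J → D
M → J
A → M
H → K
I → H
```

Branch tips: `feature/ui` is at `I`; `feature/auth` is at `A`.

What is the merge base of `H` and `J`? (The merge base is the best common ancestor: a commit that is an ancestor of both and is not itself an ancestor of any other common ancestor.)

K

Ancestors of H: {H, K}.
Ancestors of J: {B, C, D, E, F, G, J, K, L, N}.
Common ancestors: {K}.
The only common ancestor is K, so it is the merge base.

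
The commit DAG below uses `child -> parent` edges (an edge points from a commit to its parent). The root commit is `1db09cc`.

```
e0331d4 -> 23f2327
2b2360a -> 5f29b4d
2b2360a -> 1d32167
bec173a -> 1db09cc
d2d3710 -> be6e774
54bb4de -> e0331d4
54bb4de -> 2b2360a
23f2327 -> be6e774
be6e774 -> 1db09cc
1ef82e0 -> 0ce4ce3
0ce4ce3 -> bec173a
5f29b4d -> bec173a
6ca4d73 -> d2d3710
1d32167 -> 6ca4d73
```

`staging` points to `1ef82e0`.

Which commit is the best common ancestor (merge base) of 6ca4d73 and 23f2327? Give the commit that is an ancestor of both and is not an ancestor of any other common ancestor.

Ancestors of 6ca4d73: {1db09cc, 6ca4d73, be6e774, d2d3710}.
Ancestors of 23f2327: {1db09cc, 23f2327, be6e774}.
Common ancestors: {1db09cc, be6e774}.
Among these, be6e774 is not an ancestor of any other common ancestor — it is the merge base.

be6e774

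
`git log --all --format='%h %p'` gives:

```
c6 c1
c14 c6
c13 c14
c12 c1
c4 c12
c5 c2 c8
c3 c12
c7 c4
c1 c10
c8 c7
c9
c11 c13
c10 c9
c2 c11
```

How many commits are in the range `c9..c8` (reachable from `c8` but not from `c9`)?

Reachable from c8: {c1, c10, c12, c4, c7, c8, c9}.
Reachable from c9: {c9}.
In c8's history but not c9's: {c1, c10, c12, c4, c7, c8} — 6 commits.

6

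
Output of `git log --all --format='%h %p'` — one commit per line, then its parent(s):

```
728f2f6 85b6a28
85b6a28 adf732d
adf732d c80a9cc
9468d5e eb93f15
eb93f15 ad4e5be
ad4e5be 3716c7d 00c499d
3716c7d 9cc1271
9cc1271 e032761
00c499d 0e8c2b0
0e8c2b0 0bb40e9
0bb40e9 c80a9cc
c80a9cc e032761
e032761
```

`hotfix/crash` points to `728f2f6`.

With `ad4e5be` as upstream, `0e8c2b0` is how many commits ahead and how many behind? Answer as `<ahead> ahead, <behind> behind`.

0 ahead, 4 behind

Reachable from 0e8c2b0: {0bb40e9, 0e8c2b0, c80a9cc, e032761}.
Reachable from ad4e5be: {00c499d, 0bb40e9, 0e8c2b0, 3716c7d, 9cc1271, ad4e5be, c80a9cc, e032761}.
Only in 0e8c2b0's history (ahead): {} — 0.
Only in ad4e5be's history (behind): {00c499d, 3716c7d, 9cc1271, ad4e5be} — 4.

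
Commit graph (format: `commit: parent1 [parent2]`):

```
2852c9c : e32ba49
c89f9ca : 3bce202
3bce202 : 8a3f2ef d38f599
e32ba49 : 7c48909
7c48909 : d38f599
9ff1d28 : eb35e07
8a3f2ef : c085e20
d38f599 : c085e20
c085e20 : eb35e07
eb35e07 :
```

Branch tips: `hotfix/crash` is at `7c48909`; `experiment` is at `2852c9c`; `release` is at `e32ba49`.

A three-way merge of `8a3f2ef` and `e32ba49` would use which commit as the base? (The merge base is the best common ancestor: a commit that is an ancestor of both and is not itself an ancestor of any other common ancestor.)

c085e20

Ancestors of 8a3f2ef: {8a3f2ef, c085e20, eb35e07}.
Ancestors of e32ba49: {7c48909, c085e20, d38f599, e32ba49, eb35e07}.
Common ancestors: {c085e20, eb35e07}.
Among these, c085e20 is not an ancestor of any other common ancestor — it is the merge base.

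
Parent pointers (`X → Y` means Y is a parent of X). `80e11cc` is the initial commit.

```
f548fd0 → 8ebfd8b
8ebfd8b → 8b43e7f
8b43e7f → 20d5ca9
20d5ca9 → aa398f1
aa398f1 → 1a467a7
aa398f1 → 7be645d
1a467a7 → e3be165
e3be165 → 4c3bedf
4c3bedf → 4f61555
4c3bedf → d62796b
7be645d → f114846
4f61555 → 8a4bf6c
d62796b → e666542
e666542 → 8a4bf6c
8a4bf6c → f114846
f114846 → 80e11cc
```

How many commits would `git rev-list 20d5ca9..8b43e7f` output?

1

Reachable from 8b43e7f: {1a467a7, 20d5ca9, 4c3bedf, 4f61555, 7be645d, 80e11cc, 8a4bf6c, 8b43e7f, aa398f1, d62796b, e3be165, e666542, f114846}.
Reachable from 20d5ca9: {1a467a7, 20d5ca9, 4c3bedf, 4f61555, 7be645d, 80e11cc, 8a4bf6c, aa398f1, d62796b, e3be165, e666542, f114846}.
In 8b43e7f's history but not 20d5ca9's: {8b43e7f} — 1 commit.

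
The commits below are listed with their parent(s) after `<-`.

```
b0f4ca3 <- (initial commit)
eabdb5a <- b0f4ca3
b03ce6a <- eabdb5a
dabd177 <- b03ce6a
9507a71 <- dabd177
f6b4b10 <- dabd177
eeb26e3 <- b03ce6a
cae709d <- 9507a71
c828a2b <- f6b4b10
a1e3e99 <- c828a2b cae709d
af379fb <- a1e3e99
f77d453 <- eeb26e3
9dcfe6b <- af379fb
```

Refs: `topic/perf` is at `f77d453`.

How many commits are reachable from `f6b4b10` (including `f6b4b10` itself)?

Walking parent pointers from f6b4b10: reachable set = {b03ce6a, b0f4ca3, dabd177, eabdb5a, f6b4b10}.
That is 5 commits.

5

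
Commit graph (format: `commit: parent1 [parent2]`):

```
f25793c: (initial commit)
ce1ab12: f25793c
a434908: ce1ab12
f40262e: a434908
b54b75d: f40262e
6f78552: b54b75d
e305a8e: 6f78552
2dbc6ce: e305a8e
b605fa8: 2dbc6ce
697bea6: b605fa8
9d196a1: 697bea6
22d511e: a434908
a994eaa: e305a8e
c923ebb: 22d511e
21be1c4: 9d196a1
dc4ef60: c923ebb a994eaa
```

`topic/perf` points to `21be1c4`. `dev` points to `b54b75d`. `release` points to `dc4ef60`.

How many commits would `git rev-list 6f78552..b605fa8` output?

Reachable from b605fa8: {2dbc6ce, 6f78552, a434908, b54b75d, b605fa8, ce1ab12, e305a8e, f25793c, f40262e}.
Reachable from 6f78552: {6f78552, a434908, b54b75d, ce1ab12, f25793c, f40262e}.
In b605fa8's history but not 6f78552's: {2dbc6ce, b605fa8, e305a8e} — 3 commits.

3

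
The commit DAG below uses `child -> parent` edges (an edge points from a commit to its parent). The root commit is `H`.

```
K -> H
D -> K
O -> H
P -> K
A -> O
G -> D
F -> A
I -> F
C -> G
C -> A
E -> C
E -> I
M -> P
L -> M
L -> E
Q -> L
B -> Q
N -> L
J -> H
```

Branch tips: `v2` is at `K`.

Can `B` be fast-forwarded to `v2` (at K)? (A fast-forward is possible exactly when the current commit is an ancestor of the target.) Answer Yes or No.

No

A fast-forward from B to K is possible iff B is an ancestor of K.
Ancestors of K: {H, K}.
B is not among them, so fast-forward is not possible.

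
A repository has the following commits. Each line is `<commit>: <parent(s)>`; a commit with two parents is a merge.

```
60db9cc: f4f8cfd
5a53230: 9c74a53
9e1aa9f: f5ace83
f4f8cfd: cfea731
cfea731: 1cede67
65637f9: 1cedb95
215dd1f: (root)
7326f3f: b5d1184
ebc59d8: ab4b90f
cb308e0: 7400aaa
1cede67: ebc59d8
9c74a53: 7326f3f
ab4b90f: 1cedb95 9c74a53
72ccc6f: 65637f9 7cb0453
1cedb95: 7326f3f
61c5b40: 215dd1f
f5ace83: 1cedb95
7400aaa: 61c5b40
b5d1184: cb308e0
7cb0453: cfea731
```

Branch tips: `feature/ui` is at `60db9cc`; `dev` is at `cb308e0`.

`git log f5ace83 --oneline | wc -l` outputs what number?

8

Walking parent pointers from f5ace83: reachable set = {1cedb95, 215dd1f, 61c5b40, 7326f3f, 7400aaa, b5d1184, cb308e0, f5ace83}.
That is 8 commits.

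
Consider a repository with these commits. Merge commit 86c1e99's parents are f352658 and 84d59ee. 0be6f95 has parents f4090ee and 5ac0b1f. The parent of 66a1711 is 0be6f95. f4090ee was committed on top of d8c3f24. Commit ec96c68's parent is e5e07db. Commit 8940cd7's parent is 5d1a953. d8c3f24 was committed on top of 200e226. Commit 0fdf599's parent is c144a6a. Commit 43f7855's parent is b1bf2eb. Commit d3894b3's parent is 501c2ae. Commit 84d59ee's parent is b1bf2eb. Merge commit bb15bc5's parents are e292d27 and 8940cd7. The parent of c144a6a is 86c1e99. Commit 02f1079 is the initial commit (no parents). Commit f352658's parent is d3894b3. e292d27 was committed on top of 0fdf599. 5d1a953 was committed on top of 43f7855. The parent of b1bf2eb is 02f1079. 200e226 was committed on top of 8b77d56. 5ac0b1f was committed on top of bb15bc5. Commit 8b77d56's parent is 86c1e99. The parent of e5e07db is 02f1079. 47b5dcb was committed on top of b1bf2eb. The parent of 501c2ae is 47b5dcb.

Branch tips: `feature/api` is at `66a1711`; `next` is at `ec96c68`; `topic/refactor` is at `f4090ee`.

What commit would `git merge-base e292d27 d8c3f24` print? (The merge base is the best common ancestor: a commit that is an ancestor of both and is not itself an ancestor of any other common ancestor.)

86c1e99

Ancestors of e292d27: {02f1079, 0fdf599, 47b5dcb, 501c2ae, 84d59ee, 86c1e99, b1bf2eb, c144a6a, d3894b3, e292d27, f352658}.
Ancestors of d8c3f24: {02f1079, 200e226, 47b5dcb, 501c2ae, 84d59ee, 86c1e99, 8b77d56, b1bf2eb, d3894b3, d8c3f24, f352658}.
Common ancestors: {02f1079, 47b5dcb, 501c2ae, 84d59ee, 86c1e99, b1bf2eb, d3894b3, f352658}.
Among these, 86c1e99 is not an ancestor of any other common ancestor — it is the merge base.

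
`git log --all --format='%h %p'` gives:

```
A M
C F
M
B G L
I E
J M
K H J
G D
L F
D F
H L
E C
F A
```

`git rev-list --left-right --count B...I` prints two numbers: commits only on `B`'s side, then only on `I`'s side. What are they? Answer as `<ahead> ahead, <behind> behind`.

Reachable from B: {A, B, D, F, G, L, M}.
Reachable from I: {A, C, E, F, I, M}.
Only in B's history (ahead): {B, D, G, L} — 4.
Only in I's history (behind): {C, E, I} — 3.

4 ahead, 3 behind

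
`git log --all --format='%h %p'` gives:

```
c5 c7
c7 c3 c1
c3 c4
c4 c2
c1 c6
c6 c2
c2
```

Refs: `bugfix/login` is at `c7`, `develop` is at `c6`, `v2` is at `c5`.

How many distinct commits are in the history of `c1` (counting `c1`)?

Walking parent pointers from c1: reachable set = {c1, c2, c6}.
That is 3 commits.

3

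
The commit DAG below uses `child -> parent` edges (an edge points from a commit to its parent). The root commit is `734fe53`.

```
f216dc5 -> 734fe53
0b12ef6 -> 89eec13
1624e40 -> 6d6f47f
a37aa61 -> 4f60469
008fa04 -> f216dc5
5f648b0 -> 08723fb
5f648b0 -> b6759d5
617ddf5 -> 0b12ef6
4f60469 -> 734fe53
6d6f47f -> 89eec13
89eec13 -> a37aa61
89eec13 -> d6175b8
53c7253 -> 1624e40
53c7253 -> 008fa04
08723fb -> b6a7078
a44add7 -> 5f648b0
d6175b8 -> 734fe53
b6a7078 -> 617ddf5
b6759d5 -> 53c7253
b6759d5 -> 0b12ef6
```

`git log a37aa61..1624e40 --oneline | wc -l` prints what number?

4

Reachable from 1624e40: {1624e40, 4f60469, 6d6f47f, 734fe53, 89eec13, a37aa61, d6175b8}.
Reachable from a37aa61: {4f60469, 734fe53, a37aa61}.
In 1624e40's history but not a37aa61's: {1624e40, 6d6f47f, 89eec13, d6175b8} — 4 commits.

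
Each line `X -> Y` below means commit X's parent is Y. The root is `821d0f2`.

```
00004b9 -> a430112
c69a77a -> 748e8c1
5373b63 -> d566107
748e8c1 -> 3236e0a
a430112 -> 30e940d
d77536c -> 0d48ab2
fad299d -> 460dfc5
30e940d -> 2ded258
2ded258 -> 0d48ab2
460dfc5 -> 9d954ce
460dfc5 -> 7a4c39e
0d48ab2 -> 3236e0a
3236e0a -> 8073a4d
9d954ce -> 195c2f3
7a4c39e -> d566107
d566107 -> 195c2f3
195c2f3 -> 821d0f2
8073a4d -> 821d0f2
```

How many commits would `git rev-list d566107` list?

Walking parent pointers from d566107: reachable set = {195c2f3, 821d0f2, d566107}.
That is 3 commits.

3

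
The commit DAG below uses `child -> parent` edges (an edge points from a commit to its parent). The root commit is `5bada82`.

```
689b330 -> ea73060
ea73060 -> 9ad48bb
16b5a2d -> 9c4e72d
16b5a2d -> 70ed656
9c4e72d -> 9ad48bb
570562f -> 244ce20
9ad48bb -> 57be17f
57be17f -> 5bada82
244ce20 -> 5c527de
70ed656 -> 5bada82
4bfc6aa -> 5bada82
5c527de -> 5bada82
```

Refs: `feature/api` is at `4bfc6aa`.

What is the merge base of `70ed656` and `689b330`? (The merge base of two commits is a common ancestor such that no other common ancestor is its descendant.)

Ancestors of 70ed656: {5bada82, 70ed656}.
Ancestors of 689b330: {57be17f, 5bada82, 689b330, 9ad48bb, ea73060}.
Common ancestors: {5bada82}.
The only common ancestor is 5bada82, so it is the merge base.

5bada82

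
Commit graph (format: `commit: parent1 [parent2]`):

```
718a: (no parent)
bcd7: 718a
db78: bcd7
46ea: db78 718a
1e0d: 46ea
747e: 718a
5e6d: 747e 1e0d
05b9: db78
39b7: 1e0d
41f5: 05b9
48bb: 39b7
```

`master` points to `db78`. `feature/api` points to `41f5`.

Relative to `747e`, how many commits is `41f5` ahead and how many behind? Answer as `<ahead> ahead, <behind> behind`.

Reachable from 41f5: {05b9, 41f5, 718a, bcd7, db78}.
Reachable from 747e: {718a, 747e}.
Only in 41f5's history (ahead): {05b9, 41f5, bcd7, db78} — 4.
Only in 747e's history (behind): {747e} — 1.

4 ahead, 1 behind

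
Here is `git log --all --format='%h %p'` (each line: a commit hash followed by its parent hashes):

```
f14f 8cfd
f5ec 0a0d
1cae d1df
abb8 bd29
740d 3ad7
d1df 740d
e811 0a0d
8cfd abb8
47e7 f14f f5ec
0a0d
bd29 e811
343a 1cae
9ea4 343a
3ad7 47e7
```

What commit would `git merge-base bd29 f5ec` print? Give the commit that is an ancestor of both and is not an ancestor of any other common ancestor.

0a0d

Ancestors of bd29: {0a0d, bd29, e811}.
Ancestors of f5ec: {0a0d, f5ec}.
Common ancestors: {0a0d}.
The only common ancestor is 0a0d, so it is the merge base.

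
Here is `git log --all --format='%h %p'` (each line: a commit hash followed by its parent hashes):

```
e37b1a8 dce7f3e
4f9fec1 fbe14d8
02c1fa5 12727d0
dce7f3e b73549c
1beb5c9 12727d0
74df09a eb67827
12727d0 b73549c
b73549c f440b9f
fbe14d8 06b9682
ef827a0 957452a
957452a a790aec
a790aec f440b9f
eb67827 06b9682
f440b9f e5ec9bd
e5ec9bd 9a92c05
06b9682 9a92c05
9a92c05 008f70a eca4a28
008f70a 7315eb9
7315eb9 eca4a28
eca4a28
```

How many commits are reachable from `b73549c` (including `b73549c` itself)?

Walking parent pointers from b73549c: reachable set = {008f70a, 7315eb9, 9a92c05, b73549c, e5ec9bd, eca4a28, f440b9f}.
That is 7 commits.

7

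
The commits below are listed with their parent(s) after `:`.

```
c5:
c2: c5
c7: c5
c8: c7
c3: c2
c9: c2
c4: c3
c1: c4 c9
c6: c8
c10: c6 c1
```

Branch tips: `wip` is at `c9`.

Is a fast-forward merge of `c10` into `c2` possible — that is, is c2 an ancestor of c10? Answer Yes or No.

Yes

A fast-forward from c2 to c10 is possible iff c2 is an ancestor of c10.
Ancestors of c10: {c1, c10, c2, c3, c4, c5, c6, c7, c8, c9}.
c2 is among them, so fast-forward is possible.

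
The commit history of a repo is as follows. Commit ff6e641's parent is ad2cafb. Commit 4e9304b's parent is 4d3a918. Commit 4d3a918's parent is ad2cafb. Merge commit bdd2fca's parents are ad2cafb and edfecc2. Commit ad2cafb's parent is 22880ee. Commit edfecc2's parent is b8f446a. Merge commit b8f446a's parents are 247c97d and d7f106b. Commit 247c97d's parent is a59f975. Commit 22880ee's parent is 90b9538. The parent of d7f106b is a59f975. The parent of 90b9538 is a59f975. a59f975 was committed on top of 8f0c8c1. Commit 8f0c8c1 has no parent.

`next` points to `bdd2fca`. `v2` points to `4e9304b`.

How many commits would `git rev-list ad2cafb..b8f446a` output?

3

Reachable from b8f446a: {247c97d, 8f0c8c1, a59f975, b8f446a, d7f106b}.
Reachable from ad2cafb: {22880ee, 8f0c8c1, 90b9538, a59f975, ad2cafb}.
In b8f446a's history but not ad2cafb's: {247c97d, b8f446a, d7f106b} — 3 commits.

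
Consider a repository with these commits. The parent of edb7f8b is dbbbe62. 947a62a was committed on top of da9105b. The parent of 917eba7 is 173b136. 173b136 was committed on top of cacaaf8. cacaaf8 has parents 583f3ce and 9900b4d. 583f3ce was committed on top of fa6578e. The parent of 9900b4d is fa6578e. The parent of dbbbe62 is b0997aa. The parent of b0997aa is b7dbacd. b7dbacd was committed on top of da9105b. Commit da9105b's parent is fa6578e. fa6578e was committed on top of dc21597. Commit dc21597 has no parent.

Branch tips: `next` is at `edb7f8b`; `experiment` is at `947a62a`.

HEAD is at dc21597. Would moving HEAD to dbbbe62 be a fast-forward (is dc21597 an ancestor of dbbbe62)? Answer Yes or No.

A fast-forward from dc21597 to dbbbe62 is possible iff dc21597 is an ancestor of dbbbe62.
Ancestors of dbbbe62: {b0997aa, b7dbacd, da9105b, dbbbe62, dc21597, fa6578e}.
dc21597 is among them, so fast-forward is possible.

Yes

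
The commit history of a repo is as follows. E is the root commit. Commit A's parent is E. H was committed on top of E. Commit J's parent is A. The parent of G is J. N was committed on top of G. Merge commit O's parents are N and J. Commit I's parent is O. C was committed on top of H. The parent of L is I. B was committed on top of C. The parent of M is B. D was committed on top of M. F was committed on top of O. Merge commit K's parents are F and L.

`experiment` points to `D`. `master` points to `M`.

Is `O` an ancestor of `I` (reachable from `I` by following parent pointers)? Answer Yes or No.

Yes

Ancestors of I (commits reachable by following parents): {A, E, G, I, J, N, O}.
O is in that set, so it is an ancestor of I.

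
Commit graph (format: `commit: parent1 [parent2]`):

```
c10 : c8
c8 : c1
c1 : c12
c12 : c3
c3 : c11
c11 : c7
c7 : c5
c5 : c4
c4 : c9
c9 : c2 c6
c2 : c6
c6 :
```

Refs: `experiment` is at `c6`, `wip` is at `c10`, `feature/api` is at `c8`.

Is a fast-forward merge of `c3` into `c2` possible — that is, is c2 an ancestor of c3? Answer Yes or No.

Yes

A fast-forward from c2 to c3 is possible iff c2 is an ancestor of c3.
Ancestors of c3: {c11, c2, c3, c4, c5, c6, c7, c9}.
c2 is among them, so fast-forward is possible.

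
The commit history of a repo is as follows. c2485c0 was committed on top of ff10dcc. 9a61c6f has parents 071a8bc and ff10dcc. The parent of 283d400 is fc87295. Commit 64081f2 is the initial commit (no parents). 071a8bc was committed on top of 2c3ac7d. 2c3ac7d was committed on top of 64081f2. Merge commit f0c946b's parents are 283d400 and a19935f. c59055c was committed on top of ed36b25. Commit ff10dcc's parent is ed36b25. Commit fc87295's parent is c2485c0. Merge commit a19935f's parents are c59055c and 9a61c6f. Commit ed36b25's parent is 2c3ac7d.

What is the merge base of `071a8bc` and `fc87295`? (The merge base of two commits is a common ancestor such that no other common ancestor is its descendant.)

2c3ac7d

Ancestors of 071a8bc: {071a8bc, 2c3ac7d, 64081f2}.
Ancestors of fc87295: {2c3ac7d, 64081f2, c2485c0, ed36b25, fc87295, ff10dcc}.
Common ancestors: {2c3ac7d, 64081f2}.
Among these, 2c3ac7d is not an ancestor of any other common ancestor — it is the merge base.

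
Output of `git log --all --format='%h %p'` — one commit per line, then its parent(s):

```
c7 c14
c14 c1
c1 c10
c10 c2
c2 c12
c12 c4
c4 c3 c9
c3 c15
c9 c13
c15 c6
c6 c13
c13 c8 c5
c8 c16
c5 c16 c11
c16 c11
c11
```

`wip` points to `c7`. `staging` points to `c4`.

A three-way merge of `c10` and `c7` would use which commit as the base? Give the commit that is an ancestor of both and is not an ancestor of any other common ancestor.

c10

Ancestors of c10: {c10, c11, c12, c13, c15, c16, c2, c3, c4, c5, c6, c8, c9}.
Ancestors of c7: {c1, c10, c11, c12, c13, c14, c15, c16, c2, c3, c4, c5, c6, c7, c8, c9}.
Common ancestors: {c10, c11, c12, c13, c15, c16, c2, c3, c4, c5, c6, c8, c9}.
Among these, c10 is not an ancestor of any other common ancestor — it is the merge base.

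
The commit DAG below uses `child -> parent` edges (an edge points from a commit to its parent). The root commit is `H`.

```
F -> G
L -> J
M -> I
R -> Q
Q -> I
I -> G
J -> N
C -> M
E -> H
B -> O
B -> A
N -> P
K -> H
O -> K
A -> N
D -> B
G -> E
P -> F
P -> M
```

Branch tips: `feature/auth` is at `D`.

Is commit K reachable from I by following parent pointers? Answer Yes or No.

Ancestors of I: {E, G, H, I}.
K is not in that set, so it is not an ancestor of I.

No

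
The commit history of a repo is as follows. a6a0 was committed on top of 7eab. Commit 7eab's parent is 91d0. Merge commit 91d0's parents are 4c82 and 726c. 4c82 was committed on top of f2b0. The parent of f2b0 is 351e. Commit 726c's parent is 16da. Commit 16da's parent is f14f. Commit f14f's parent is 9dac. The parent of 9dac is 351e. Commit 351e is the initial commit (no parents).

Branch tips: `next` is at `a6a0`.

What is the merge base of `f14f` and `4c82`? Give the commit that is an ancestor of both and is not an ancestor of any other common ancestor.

Ancestors of f14f: {351e, 9dac, f14f}.
Ancestors of 4c82: {351e, 4c82, f2b0}.
Common ancestors: {351e}.
The only common ancestor is 351e, so it is the merge base.

351e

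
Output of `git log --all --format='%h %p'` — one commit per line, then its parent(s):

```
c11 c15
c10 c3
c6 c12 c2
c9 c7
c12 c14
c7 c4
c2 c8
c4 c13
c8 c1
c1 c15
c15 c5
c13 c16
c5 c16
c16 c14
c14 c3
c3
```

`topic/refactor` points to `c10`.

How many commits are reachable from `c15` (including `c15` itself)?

5

Walking parent pointers from c15: reachable set = {c14, c15, c16, c3, c5}.
That is 5 commits.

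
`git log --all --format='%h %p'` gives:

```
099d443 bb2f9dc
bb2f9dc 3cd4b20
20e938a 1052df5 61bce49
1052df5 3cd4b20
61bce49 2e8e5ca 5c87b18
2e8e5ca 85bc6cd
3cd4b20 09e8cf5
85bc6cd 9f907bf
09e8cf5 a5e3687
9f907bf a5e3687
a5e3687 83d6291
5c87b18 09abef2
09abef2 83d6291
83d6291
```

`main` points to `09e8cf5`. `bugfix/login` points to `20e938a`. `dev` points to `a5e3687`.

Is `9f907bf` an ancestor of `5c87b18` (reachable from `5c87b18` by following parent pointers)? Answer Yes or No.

Ancestors of 5c87b18: {09abef2, 5c87b18, 83d6291}.
9f907bf is not in that set, so it is not an ancestor of 5c87b18.

No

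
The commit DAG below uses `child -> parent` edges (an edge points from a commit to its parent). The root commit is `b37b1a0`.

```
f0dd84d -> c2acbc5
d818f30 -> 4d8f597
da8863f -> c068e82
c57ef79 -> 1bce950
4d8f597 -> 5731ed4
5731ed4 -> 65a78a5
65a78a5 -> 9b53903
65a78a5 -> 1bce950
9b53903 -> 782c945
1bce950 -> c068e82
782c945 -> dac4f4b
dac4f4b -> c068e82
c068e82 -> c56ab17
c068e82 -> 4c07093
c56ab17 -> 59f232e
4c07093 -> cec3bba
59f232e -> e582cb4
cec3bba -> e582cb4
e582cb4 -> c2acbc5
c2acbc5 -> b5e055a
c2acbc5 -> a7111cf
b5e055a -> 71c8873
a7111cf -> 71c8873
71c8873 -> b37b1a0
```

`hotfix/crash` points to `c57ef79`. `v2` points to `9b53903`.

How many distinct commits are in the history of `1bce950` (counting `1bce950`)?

Walking parent pointers from 1bce950: reachable set = {1bce950, 4c07093, 59f232e, 71c8873, a7111cf, b37b1a0, b5e055a, c068e82, c2acbc5, c56ab17, cec3bba, e582cb4}.
That is 12 commits.

12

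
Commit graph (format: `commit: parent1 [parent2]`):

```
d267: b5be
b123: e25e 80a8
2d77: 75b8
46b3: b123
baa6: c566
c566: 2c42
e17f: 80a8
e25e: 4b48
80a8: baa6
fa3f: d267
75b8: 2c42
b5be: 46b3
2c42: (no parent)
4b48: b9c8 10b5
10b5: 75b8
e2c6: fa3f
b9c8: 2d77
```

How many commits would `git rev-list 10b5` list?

Walking parent pointers from 10b5: reachable set = {10b5, 2c42, 75b8}.
That is 3 commits.

3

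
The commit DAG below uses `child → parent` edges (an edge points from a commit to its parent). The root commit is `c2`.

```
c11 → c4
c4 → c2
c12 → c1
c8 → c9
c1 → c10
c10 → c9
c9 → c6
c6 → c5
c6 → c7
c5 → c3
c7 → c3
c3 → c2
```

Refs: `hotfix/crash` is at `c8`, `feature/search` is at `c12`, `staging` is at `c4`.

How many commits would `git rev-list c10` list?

7

Walking parent pointers from c10: reachable set = {c10, c2, c3, c5, c6, c7, c9}.
That is 7 commits.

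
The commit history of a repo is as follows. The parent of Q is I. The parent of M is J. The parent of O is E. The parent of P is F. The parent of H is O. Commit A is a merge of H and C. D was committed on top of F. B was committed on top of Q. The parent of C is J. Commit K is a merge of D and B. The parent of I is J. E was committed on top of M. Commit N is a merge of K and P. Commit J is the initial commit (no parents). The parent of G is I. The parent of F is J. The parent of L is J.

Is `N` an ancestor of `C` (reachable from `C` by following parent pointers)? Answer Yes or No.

Ancestors of C: {C, J}.
N is not in that set, so it is not an ancestor of C.

No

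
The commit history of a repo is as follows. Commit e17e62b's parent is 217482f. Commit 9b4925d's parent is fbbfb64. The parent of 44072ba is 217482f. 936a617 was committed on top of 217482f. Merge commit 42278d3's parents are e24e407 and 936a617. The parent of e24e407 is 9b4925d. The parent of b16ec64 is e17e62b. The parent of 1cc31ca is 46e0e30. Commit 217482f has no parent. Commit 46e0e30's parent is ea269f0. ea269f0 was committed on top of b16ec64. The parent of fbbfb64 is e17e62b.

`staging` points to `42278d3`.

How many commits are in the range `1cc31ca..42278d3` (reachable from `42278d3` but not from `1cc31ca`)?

Reachable from 42278d3: {217482f, 42278d3, 936a617, 9b4925d, e17e62b, e24e407, fbbfb64}.
Reachable from 1cc31ca: {1cc31ca, 217482f, 46e0e30, b16ec64, e17e62b, ea269f0}.
In 42278d3's history but not 1cc31ca's: {42278d3, 936a617, 9b4925d, e24e407, fbbfb64} — 5 commits.

5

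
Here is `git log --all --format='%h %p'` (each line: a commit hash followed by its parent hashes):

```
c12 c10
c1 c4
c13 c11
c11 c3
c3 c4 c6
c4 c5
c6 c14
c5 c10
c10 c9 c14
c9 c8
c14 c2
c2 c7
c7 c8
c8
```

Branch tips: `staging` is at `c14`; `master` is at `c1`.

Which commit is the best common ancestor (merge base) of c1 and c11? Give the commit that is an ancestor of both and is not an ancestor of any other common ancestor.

c4

Ancestors of c1: {c1, c10, c14, c2, c4, c5, c7, c8, c9}.
Ancestors of c11: {c10, c11, c14, c2, c3, c4, c5, c6, c7, c8, c9}.
Common ancestors: {c10, c14, c2, c4, c5, c7, c8, c9}.
Among these, c4 is not an ancestor of any other common ancestor — it is the merge base.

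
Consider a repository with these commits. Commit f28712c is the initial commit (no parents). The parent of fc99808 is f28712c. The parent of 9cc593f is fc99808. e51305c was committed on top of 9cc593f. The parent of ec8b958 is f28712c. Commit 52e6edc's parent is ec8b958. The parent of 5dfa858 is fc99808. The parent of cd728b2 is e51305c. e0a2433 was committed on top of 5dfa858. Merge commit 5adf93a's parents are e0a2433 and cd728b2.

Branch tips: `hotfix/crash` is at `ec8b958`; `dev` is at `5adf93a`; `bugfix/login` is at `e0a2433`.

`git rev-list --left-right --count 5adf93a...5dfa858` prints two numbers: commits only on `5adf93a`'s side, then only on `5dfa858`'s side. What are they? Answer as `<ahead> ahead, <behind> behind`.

5 ahead, 0 behind

Reachable from 5adf93a: {5adf93a, 5dfa858, 9cc593f, cd728b2, e0a2433, e51305c, f28712c, fc99808}.
Reachable from 5dfa858: {5dfa858, f28712c, fc99808}.
Only in 5adf93a's history (ahead): {5adf93a, 9cc593f, cd728b2, e0a2433, e51305c} — 5.
Only in 5dfa858's history (behind): {} — 0.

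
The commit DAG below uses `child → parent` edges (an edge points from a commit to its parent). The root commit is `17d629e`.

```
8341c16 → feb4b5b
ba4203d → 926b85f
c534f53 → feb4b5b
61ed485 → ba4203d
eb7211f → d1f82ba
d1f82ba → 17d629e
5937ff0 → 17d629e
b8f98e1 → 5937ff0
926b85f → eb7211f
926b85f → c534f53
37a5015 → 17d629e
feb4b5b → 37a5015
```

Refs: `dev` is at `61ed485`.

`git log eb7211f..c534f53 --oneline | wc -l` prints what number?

Reachable from c534f53: {17d629e, 37a5015, c534f53, feb4b5b}.
Reachable from eb7211f: {17d629e, d1f82ba, eb7211f}.
In c534f53's history but not eb7211f's: {37a5015, c534f53, feb4b5b} — 3 commits.

3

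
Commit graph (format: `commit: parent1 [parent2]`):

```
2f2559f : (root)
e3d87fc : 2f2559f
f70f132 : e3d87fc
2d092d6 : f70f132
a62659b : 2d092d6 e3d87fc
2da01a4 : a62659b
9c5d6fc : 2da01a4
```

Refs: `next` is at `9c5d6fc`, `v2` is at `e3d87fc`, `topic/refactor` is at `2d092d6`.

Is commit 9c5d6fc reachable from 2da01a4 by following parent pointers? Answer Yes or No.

No

Ancestors of 2da01a4: {2d092d6, 2da01a4, 2f2559f, a62659b, e3d87fc, f70f132}.
9c5d6fc is not in that set, so it is not an ancestor of 2da01a4.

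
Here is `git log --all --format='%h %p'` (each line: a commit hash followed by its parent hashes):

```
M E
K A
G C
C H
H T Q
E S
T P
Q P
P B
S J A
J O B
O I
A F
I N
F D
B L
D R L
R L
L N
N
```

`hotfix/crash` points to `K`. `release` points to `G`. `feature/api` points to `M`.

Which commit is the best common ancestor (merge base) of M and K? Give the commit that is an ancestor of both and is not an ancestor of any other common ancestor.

Ancestors of M: {A, B, D, E, F, I, J, L, M, N, O, R, S}.
Ancestors of K: {A, D, F, K, L, N, R}.
Common ancestors: {A, D, F, L, N, R}.
Among these, A is not an ancestor of any other common ancestor — it is the merge base.

A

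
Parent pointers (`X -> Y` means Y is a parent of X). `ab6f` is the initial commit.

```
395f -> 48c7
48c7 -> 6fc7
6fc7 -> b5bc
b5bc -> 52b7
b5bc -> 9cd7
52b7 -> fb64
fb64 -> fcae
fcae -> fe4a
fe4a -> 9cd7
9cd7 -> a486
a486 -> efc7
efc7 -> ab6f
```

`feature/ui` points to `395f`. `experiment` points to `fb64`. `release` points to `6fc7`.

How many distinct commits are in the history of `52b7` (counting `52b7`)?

Walking parent pointers from 52b7: reachable set = {52b7, 9cd7, a486, ab6f, efc7, fb64, fcae, fe4a}.
That is 8 commits.

8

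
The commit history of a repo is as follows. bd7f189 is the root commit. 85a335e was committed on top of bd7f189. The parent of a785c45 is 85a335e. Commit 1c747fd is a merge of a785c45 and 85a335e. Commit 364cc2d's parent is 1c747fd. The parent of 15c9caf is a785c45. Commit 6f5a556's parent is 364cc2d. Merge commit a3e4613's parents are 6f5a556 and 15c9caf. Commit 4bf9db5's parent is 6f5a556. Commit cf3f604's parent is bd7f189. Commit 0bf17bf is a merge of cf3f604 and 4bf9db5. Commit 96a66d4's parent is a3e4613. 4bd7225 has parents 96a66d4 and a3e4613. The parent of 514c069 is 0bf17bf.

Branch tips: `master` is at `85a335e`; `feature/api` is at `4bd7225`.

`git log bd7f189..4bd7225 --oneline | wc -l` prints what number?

9

Reachable from 4bd7225: {15c9caf, 1c747fd, 364cc2d, 4bd7225, 6f5a556, 85a335e, 96a66d4, a3e4613, a785c45, bd7f189}.
Reachable from bd7f189: {bd7f189}.
In 4bd7225's history but not bd7f189's: {15c9caf, 1c747fd, 364cc2d, 4bd7225, 6f5a556, 85a335e, 96a66d4, a3e4613, a785c45} — 9 commits.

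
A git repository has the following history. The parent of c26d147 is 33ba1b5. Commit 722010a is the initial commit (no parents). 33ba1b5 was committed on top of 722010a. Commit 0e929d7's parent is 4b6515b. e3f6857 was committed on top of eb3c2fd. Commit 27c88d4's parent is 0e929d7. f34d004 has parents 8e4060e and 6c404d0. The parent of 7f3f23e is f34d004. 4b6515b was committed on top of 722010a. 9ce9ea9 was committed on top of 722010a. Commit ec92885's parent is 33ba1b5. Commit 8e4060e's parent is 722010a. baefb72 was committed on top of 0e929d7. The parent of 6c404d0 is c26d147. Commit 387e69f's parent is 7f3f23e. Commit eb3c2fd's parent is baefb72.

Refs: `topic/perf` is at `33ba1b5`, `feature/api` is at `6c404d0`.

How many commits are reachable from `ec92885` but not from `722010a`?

Reachable from ec92885: {33ba1b5, 722010a, ec92885}.
Reachable from 722010a: {722010a}.
In ec92885's history but not 722010a's: {33ba1b5, ec92885} — 2 commits.

2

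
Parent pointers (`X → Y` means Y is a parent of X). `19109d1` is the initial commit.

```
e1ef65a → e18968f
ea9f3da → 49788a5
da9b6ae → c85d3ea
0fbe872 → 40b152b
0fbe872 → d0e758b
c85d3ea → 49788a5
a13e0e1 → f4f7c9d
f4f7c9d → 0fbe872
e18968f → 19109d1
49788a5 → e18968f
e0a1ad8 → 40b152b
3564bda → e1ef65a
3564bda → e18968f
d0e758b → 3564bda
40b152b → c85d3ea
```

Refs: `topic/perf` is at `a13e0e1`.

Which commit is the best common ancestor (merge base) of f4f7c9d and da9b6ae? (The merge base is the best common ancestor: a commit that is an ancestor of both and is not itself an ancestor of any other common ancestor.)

c85d3ea

Ancestors of f4f7c9d: {0fbe872, 19109d1, 3564bda, 40b152b, 49788a5, c85d3ea, d0e758b, e18968f, e1ef65a, f4f7c9d}.
Ancestors of da9b6ae: {19109d1, 49788a5, c85d3ea, da9b6ae, e18968f}.
Common ancestors: {19109d1, 49788a5, c85d3ea, e18968f}.
Among these, c85d3ea is not an ancestor of any other common ancestor — it is the merge base.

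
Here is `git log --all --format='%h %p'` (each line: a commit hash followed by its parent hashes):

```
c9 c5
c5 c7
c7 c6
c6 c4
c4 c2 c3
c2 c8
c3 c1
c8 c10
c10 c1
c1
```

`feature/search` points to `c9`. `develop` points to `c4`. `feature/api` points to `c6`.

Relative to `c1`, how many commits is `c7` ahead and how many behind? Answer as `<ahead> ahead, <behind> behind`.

7 ahead, 0 behind

Reachable from c7: {c1, c10, c2, c3, c4, c6, c7, c8}.
Reachable from c1: {c1}.
Only in c7's history (ahead): {c10, c2, c3, c4, c6, c7, c8} — 7.
Only in c1's history (behind): {} — 0.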